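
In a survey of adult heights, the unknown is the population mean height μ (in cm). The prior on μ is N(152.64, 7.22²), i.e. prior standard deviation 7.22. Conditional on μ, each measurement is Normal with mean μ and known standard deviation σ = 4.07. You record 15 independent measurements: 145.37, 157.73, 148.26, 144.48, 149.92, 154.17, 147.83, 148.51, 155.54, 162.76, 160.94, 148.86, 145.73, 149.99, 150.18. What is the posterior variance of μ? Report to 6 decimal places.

For Normal data with known variance σ², a Normal(μ₀, σ₀²) prior on μ is conjugate. Posterior precision = 1/σ₀² + n/σ²; posterior mean is the precision-weighted average of μ₀ and x̄.
σ₀² = 7.22² = 52.1284, σ² = 4.07² = 16.5649; σ² + n·σ₀² = 16.5649 + 15·52.1284 = 798.4909.
Posterior precision = 1/σ₀² + n/σ² = 1/52.1284 + 15/16.5649 = (σ² + n·σ₀²)/(σ₀²σ²) = 798.4909/(52.1284·16.5649); posterior variance σₙ² = σ₀²σ²/(σ² + n·σ₀²) = 52.1284·16.5649/798.4909 = 1.081417.

1.081417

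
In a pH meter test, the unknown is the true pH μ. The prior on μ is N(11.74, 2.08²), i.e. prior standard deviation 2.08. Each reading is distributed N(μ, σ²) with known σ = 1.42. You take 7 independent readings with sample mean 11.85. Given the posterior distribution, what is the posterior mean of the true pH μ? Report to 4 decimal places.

11.8431

For Normal data with known variance σ², a Normal(μ₀, σ₀²) prior on μ is conjugate. Posterior precision = 1/σ₀² + n/σ²; posterior mean is the precision-weighted average of μ₀ and x̄.
n·x̄ = 7·11.85 = 82.95.
σ₀² = 2.08² = 4.3264, σ² = 1.42² = 2.0164; σ² + n·σ₀² = 2.0164 + 7·4.3264 = 32.3012.
Posterior mean = (μ₀/σ₀² + n·x̄/σ²)/(1/σ₀² + n/σ²) = (σ²·μ₀ + σ₀²·n·x̄)/(σ² + n·σ₀²) = (2.0164·11.74 + 4.3264·82.95)/32.3012 = 382.547416/32.3012 = 11.8431.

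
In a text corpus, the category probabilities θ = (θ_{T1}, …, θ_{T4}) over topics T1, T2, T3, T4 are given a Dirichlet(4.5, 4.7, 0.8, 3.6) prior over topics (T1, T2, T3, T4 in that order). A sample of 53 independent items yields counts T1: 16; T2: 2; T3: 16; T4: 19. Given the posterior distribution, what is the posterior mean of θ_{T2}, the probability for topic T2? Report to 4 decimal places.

0.1006

The Dirichlet prior is conjugate to the Multinomial likelihood: each posterior αⱼ = prior αⱼ + observed count nⱼ.
Posterior concentration: (20.5, 6.7, 16.8, 22.6), total = 66.6.
E[θ_{T2}|data] = α_{T2}/Σα = 6.7/66.6 = 0.1006.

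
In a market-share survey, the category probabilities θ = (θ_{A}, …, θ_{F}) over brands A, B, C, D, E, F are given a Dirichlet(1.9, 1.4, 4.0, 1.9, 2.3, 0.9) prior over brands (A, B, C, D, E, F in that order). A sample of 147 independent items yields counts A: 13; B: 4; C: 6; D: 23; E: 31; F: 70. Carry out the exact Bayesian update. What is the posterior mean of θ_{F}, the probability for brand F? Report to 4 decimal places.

0.4448

The Dirichlet prior is conjugate to the Multinomial likelihood: each posterior αⱼ = prior αⱼ + observed count nⱼ.
Posterior concentration: (14.9, 5.4, 10.0, 24.9, 33.3, 70.9), total = 159.4.
E[θ_{F}|data] = α_{F}/Σα = 70.9/159.4 = 0.4448.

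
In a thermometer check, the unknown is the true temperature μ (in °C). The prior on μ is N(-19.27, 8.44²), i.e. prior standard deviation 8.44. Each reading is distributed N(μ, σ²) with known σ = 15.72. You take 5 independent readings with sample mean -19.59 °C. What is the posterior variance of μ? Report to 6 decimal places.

For Normal data with known variance σ², a Normal(μ₀, σ₀²) prior on μ is conjugate. Posterior precision = 1/σ₀² + n/σ²; posterior mean is the precision-weighted average of μ₀ and x̄.
σ₀² = 8.44² = 71.2336, σ² = 15.72² = 247.1184; σ² + n·σ₀² = 247.1184 + 5·71.2336 = 603.2864.
Posterior precision = 1/σ₀² + n/σ² = 1/71.2336 + 5/247.1184 = (σ² + n·σ₀²)/(σ₀²σ²) = 603.2864/(71.2336·247.1184); posterior variance σₙ² = σ₀²σ²/(σ² + n·σ₀²) = 71.2336·247.1184/603.2864 = 29.178734.

29.178734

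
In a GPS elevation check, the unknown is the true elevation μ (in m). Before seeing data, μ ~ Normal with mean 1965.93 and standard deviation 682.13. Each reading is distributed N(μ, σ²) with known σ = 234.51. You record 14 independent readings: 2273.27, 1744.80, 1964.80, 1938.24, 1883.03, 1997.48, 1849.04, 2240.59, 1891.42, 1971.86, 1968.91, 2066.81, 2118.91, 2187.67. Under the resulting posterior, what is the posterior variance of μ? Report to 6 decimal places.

For Normal data with known variance σ², a Normal(μ₀, σ₀²) prior on μ is conjugate. Posterior precision = 1/σ₀² + n/σ²; posterior mean is the precision-weighted average of μ₀ and x̄.
σ₀² = 682.13² = 465301.3369, σ² = 234.51² = 54994.9401; σ² + n·σ₀² = 54994.9401 + 14·465301.3369 = 6569213.6567.
Posterior precision = 1/σ₀² + n/σ² = 1/465301.3369 + 14/54994.9401 = (σ² + n·σ₀²)/(σ₀²σ²) = 6569213.6567/(465301.3369·54994.9401); posterior variance σₙ² = σ₀²σ²/(σ² + n·σ₀²) = 465301.3369·54994.9401/6569213.6567 = 3895.324538.

3895.324538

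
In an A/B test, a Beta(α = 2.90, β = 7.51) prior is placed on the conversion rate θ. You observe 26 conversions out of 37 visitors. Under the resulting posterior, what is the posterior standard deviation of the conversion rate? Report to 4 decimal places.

The Beta prior is conjugate to a Binomial/Bernoulli likelihood; the update adds successes to α and failures to β.
Posterior: Beta(α+k, β+n−k) = Beta(2.90+26, 7.51+11) = Beta(28.90, 18.51).
Var = αβ/((α+β)²(α+β+1)) = 28.90·18.51/(47.41²·48.41) = 0.00491620; SD = √0.00491620 = 0.0701.

0.0701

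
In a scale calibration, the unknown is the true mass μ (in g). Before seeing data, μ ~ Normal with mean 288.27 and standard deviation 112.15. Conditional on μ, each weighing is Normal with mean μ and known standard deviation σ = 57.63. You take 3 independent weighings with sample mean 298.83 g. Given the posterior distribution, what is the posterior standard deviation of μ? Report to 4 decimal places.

31.8985

For Normal data with known variance σ², a Normal(μ₀, σ₀²) prior on μ is conjugate. Posterior precision = 1/σ₀² + n/σ²; posterior mean is the precision-weighted average of μ₀ and x̄.
σ₀² = 112.15² = 12577.6225, σ² = 57.63² = 3321.2169; σ² + n·σ₀² = 3321.2169 + 3·12577.6225 = 41054.0844.
Posterior precision = 1/σ₀² + n/σ² = 1/12577.6225 + 3/3321.2169 = (σ² + n·σ₀²)/(σ₀²σ²) = 41054.0844/(12577.6225·3321.2169); posterior variance σₙ² = σ₀²σ²/(σ² + n·σ₀²) = 12577.6225·3321.2169/41054.0844 = 1017.511729.
Posterior SD = √σₙ² = √(12577.6225·3321.2169/41054.0844) = 31.8985.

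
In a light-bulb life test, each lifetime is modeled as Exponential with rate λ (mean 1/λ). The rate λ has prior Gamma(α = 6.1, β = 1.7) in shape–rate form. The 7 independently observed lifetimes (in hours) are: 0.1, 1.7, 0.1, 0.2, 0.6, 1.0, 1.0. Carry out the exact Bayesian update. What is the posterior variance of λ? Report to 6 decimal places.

With a Gamma(shape α, rate β) prior on the exponential rate λ, the posterior after n observations with total T = Σxᵢ is Gamma(α+n, β+T).
Sum of observations T = 4.7 hours; n = 7.
Posterior: Gamma(6.1+7, 1.7+4.7) = Gamma(13.1, 6.4).
Var = α/β² = 0.319824.

0.319824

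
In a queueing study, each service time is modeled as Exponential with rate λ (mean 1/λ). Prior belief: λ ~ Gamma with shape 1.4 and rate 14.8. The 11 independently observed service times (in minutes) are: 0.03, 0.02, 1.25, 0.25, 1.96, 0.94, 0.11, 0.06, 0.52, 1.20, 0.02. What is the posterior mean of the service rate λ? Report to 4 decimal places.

0.5860

With a Gamma(shape α, rate β) prior on the exponential rate λ, the posterior after n observations with total T = Σxᵢ is Gamma(α+n, β+T).
Sum of observations T = 6.36 minutes; n = 11.
Posterior: Gamma(1.4+11, 14.8+6.36) = Gamma(12.4, 21.16).
Posterior mean of λ = α/β = 12.4/21.16 = 0.5860.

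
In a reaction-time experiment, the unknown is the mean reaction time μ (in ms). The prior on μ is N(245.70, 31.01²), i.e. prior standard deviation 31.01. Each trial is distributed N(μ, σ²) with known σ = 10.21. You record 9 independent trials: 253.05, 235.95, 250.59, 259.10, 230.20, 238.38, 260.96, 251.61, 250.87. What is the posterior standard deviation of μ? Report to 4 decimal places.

3.3830

For Normal data with known variance σ², a Normal(μ₀, σ₀²) prior on μ is conjugate. Posterior precision = 1/σ₀² + n/σ²; posterior mean is the precision-weighted average of μ₀ and x̄.
σ₀² = 31.01² = 961.6201, σ² = 10.21² = 104.2441; σ² + n·σ₀² = 104.2441 + 9·961.6201 = 8758.825.
Posterior precision = 1/σ₀² + n/σ² = 1/961.6201 + 9/104.2441 = (σ² + n·σ₀²)/(σ₀²σ²) = 8758.825/(961.6201·104.2441); posterior variance σₙ² = σ₀²σ²/(σ² + n·σ₀²) = 961.6201·104.2441/8758.825 = 11.444825.
Posterior SD = √σₙ² = √(961.6201·104.2441/8758.825) = 3.3830.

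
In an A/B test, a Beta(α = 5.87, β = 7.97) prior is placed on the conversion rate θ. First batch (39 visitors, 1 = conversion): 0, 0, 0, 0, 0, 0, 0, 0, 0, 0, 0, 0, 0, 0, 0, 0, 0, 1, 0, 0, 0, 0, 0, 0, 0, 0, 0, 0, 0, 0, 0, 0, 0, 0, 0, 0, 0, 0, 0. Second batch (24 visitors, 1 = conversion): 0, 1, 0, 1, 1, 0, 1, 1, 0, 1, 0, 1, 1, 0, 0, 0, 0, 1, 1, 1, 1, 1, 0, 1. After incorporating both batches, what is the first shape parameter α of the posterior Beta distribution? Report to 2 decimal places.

The Beta prior is conjugate to a Binomial/Bernoulli likelihood; the update adds successes to α and failures to β.
After batch 1: Beta(5.87+1, 7.97+38) = Beta(6.87, 45.97).
After batch 2: Beta(6.87+14, 45.97+10) = Beta(20.87, 55.97).
Posterior α = 20.87.

20.87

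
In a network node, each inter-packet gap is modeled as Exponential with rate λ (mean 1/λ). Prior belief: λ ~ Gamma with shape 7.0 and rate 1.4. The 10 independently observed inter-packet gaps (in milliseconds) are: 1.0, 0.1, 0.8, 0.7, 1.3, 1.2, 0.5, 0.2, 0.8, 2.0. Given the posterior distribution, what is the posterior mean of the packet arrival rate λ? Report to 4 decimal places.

With a Gamma(shape α, rate β) prior on the exponential rate λ, the posterior after n observations with total T = Σxᵢ is Gamma(α+n, β+T).
Sum of observations T = 8.6 milliseconds; n = 10.
Posterior: Gamma(7.0+10, 1.4+8.6) = Gamma(17.0, 10.0).
Posterior mean of λ = α/β = 17.0/10.0 = 1.7000.

1.7000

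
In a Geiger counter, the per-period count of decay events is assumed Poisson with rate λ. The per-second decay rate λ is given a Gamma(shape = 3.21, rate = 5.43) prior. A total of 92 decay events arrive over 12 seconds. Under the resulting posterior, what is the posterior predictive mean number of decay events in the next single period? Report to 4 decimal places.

5.4624

With a Gamma(shape α, rate β) prior, the Poisson likelihood is conjugate: the posterior is Gamma(α + ΣXᵢ, β + n).
Posterior: Gamma(α+S, β+n) = Gamma(3.21+92, 5.43+12) = Gamma(95.21, 17.43).
The predictive distribution for one future period is NegBinom with mean α/β = 5.4624.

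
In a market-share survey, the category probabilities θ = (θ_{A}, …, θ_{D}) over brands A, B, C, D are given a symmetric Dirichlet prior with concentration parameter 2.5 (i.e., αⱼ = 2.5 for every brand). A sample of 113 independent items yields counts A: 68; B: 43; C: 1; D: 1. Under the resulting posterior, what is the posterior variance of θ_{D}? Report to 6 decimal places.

0.000223

The Dirichlet prior is conjugate to the Multinomial likelihood: each posterior αⱼ = prior αⱼ + observed count nⱼ.
Posterior concentration: (70.5, 45.5, 3.5, 3.5), total = 123.0.
Var[θ_j] = α_j(Σα−α_j)/((Σα)²(Σα+1)) = 3.5·119.5/(123.0²·124.0) = 0.000223.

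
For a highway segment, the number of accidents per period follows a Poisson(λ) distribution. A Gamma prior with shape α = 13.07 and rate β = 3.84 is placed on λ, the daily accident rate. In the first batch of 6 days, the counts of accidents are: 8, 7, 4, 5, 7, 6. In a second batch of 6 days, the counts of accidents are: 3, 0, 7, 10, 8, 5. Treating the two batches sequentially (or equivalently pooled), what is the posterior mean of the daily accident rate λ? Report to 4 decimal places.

With a Gamma(shape α, rate β) prior, the Poisson likelihood is conjugate: the posterior is Gamma(α + ΣXᵢ, β + n).
Batch 1: sum of counts S = 37 over n = 6 days.
After batch 1: Gamma(α+S, β+n) = Gamma(13.07+37, 3.84+6) = Gamma(50.07, 9.84).
Batch 2: sum of counts S = 33 over n = 6 days.
After batch 2: Gamma(α+S, β+n) = Gamma(50.07+33, 9.84+6) = Gamma(83.07, 15.84).
Posterior mean = α/β = 83.07/15.84 = 5.2443.

5.2443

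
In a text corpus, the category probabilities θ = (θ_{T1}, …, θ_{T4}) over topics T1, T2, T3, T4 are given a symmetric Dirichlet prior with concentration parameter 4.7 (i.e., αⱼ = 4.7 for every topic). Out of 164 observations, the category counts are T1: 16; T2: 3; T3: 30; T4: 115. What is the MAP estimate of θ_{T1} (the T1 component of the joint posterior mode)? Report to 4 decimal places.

0.1102

The Dirichlet prior is conjugate to the Multinomial likelihood: each posterior αⱼ = prior αⱼ + observed count nⱼ.
Posterior concentration: (20.7, 7.7, 34.7, 119.7), total = 182.8.
Joint mode component: (α_{T1}−1)/(Σα−K) = 19.7/178.8 = 0.1102.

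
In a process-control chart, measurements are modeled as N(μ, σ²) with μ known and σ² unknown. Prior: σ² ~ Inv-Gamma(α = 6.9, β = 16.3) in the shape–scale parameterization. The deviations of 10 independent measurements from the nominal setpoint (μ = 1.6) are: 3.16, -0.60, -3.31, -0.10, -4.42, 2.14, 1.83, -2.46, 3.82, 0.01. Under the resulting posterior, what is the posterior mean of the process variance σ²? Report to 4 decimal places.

With known mean μ and an Inverse-Gamma(α, β) prior on σ², the Normal likelihood is conjugate: posterior is Inv-Gamma(α + n/2, β + Σ(xᵢ−μ)²/2).
Σ(xᵢ−μ)² = (3.16)² + (-0.60)² + (-3.31)² + (-0.10)² + (-4.42)² + (2.14)² + (1.83)² + (-2.46)² + (3.82)² + (0.01)² = 69.4207.
Posterior: Inv-Gamma(6.9 + 10/2, 16.3 + 69.4207/2) = Inv-Gamma(11.90, 51.01035).
E[σ²|data] = β/(α−1) = 51.01035/10.90 = 4.6798.

4.6798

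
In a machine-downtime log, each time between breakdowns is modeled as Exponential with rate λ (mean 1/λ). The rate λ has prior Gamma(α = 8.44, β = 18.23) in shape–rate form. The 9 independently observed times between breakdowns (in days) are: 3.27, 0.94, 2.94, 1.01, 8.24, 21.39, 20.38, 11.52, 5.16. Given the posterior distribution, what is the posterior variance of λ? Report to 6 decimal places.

0.002013

With a Gamma(shape α, rate β) prior on the exponential rate λ, the posterior after n observations with total T = Σxᵢ is Gamma(α+n, β+T).
Sum of observations T = 74.85 days; n = 9.
Posterior: Gamma(8.44+9, 18.23+74.85) = Gamma(17.44, 93.08).
Var = α/β² = 0.002013.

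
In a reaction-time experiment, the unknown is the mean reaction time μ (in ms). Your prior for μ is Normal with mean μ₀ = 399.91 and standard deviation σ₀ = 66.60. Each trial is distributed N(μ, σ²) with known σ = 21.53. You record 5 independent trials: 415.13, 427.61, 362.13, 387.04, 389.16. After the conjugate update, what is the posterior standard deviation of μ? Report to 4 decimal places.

For Normal data with known variance σ², a Normal(μ₀, σ₀²) prior on μ is conjugate. Posterior precision = 1/σ₀² + n/σ²; posterior mean is the precision-weighted average of μ₀ and x̄.
σ₀² = 66.60² = 4435.56, σ² = 21.53² = 463.5409; σ² + n·σ₀² = 463.5409 + 5·4435.56 = 22641.3409.
Posterior precision = 1/σ₀² + n/σ² = 1/4435.56 + 5/463.5409 = (σ² + n·σ₀²)/(σ₀²σ²) = 22641.3409/(4435.56·463.5409); posterior variance σₙ² = σ₀²σ²/(σ² + n·σ₀²) = 4435.56·463.5409/22641.3409 = 90.810146.
Posterior SD = √σₙ² = √(4435.56·463.5409/22641.3409) = 9.5294.

9.5294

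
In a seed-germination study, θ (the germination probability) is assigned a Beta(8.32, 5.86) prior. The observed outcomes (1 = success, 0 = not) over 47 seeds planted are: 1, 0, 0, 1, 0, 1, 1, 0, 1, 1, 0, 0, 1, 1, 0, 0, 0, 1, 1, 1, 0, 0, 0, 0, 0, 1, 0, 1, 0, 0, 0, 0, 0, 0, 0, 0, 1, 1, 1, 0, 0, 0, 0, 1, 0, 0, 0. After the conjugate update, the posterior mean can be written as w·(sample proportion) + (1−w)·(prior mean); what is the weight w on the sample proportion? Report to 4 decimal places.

The Beta prior is conjugate to a Binomial/Bernoulli likelihood; the update adds successes to α and failures to β.
Posterior mean = (α₀+k)/(α₀+β₀+n) = [n/(α₀+β₀+n)]·(k/n) + [(α₀+β₀)/(α₀+β₀+n)]·α₀/(α₀+β₀), so only n and the prior enter the weight.
The weight on the data is w = n/(α₀+β₀+n) = 47/(8.32+5.86+47) = 47/61.18 = 0.7682.

0.7682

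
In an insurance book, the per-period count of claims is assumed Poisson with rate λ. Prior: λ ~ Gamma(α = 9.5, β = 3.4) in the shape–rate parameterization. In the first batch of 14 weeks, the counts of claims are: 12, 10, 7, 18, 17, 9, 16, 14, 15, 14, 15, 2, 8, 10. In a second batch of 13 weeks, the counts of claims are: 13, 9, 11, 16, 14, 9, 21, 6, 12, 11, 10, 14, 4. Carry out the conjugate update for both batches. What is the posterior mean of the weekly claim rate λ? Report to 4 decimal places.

10.7401

With a Gamma(shape α, rate β) prior, the Poisson likelihood is conjugate: the posterior is Gamma(α + ΣXᵢ, β + n).
Batch 1: sum of counts S = 167 over n = 14 weeks.
After batch 1: Gamma(α+S, β+n) = Gamma(9.5+167, 3.4+14) = Gamma(176.5, 17.4).
Batch 2: sum of counts S = 150 over n = 13 weeks.
After batch 2: Gamma(α+S, β+n) = Gamma(176.5+150, 17.4+13) = Gamma(326.5, 30.4).
Posterior mean = α/β = 326.5/30.4 = 10.7401.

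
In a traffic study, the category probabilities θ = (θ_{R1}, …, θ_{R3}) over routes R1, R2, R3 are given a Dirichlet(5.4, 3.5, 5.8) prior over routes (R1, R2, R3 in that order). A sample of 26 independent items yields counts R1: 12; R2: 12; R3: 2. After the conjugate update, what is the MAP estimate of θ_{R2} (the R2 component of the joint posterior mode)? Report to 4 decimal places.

The Dirichlet prior is conjugate to the Multinomial likelihood: each posterior αⱼ = prior αⱼ + observed count nⱼ.
Posterior concentration: (17.4, 15.5, 7.8), total = 40.7.
Joint mode component: (α_{R2}−1)/(Σα−K) = 14.5/37.7 = 0.3846.

0.3846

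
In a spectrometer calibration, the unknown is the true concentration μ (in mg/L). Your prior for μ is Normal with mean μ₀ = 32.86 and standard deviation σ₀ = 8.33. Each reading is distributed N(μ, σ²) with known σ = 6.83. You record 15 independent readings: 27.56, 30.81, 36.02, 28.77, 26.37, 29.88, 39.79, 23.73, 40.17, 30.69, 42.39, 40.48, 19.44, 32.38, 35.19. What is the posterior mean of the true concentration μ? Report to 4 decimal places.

For Normal data with known variance σ², a Normal(μ₀, σ₀²) prior on μ is conjugate. Posterior precision = 1/σ₀² + n/σ²; posterior mean is the precision-weighted average of μ₀ and x̄.
Σxᵢ = 27.56 + 30.81 + 36.02 + 28.77 + 26.37 + 29.88 + 39.79 + 23.73 + 40.17 + 30.69 + 42.39 + 40.48 + 19.44 + 32.38 + 35.19 = 483.67, so n·x̄ = 483.67.
σ₀² = 8.33² = 69.3889, σ² = 6.83² = 46.6489; σ² + n·σ₀² = 46.6489 + 15·69.3889 = 1087.4824.
Posterior mean = (μ₀/σ₀² + n·x̄/σ²)/(1/σ₀² + n/σ²) = (σ²·μ₀ + σ₀²·n·x̄)/(σ² + n·σ₀²) = (46.6489·32.86 + 69.3889·483.67)/1087.4824 = 35094.212117/1087.4824 = 32.2711.

32.2711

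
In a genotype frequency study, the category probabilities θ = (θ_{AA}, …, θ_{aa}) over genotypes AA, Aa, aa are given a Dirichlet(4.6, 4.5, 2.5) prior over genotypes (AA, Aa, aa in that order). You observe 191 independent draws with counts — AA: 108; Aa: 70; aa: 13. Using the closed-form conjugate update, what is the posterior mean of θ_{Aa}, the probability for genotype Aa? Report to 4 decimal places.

The Dirichlet prior is conjugate to the Multinomial likelihood: each posterior αⱼ = prior αⱼ + observed count nⱼ.
Posterior concentration: (112.6, 74.5, 15.5), total = 202.6.
E[θ_{Aa}|data] = α_{Aa}/Σα = 74.5/202.6 = 0.3677.

0.3677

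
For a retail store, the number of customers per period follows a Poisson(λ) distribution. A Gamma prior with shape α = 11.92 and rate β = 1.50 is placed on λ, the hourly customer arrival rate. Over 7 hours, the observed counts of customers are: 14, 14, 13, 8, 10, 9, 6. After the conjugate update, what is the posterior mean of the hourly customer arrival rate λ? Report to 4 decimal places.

With a Gamma(shape α, rate β) prior, the Poisson likelihood is conjugate: the posterior is Gamma(α + ΣXᵢ, β + n).
Sum of counts S = 74 over n = 7 hours.
Posterior: Gamma(α+S, β+n) = Gamma(11.92+74, 1.50+7) = Gamma(85.92, 8.50).
Posterior mean = α/β = 85.92/8.50 = 10.1082.

10.1082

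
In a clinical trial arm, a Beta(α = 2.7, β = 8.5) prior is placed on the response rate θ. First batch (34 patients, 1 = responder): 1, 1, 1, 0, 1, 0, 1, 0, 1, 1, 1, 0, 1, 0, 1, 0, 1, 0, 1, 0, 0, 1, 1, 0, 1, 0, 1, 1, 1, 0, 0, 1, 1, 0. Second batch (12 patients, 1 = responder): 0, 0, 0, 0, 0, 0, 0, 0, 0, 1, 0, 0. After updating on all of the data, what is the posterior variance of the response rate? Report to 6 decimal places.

The Beta prior is conjugate to a Binomial/Bernoulli likelihood; the update adds successes to α and failures to β.
After batch 1: Beta(2.7+20, 8.5+14) = Beta(22.7, 22.5).
After batch 2: Beta(22.7+1, 22.5+11) = Beta(23.7, 33.5).
Var = αβ/((α+β)²(α+β+1)) = 23.7·33.5/(57.2²·58.2) = 0.004169.

0.004169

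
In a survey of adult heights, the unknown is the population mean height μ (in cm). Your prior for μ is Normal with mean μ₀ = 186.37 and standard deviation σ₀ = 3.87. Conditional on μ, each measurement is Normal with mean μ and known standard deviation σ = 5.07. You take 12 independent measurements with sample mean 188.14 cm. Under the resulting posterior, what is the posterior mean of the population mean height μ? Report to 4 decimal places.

For Normal data with known variance σ², a Normal(μ₀, σ₀²) prior on μ is conjugate. Posterior precision = 1/σ₀² + n/σ²; posterior mean is the precision-weighted average of μ₀ and x̄.
n·x̄ = 12·188.14 = 2257.68.
σ₀² = 3.87² = 14.9769, σ² = 5.07² = 25.7049; σ² + n·σ₀² = 25.7049 + 12·14.9769 = 205.4277.
Posterior mean = (μ₀/σ₀² + n·x̄/σ²)/(1/σ₀² + n/σ²) = (σ²·μ₀ + σ₀²·n·x̄)/(σ² + n·σ₀²) = (25.7049·186.37 + 14.9769·2257.68)/205.4277 = 38603.669805/205.4277 = 187.9185.

187.9185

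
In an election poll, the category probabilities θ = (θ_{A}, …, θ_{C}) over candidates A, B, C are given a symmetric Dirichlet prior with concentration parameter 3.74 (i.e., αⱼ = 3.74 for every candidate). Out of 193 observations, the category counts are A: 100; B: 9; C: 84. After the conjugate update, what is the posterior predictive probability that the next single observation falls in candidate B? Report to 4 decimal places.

0.0624

The Dirichlet prior is conjugate to the Multinomial likelihood: each posterior αⱼ = prior αⱼ + observed count nⱼ.
Posterior concentration: (103.74, 12.74, 87.74), total = 204.22.
P(next = B | data) = α_{B}/Σα = 0.0624.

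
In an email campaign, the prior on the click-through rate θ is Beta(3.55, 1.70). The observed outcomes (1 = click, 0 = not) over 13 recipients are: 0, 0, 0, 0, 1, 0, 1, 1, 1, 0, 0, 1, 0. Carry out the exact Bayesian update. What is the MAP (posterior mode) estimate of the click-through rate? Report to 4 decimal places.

0.4646

The Beta prior is conjugate to a Binomial/Bernoulli likelihood; the update adds successes to α and failures to β.
Posterior: Beta(α+k, β+n−k) = Beta(3.55+5, 1.70+8) = Beta(8.55, 9.70).
Mode of Beta(a,b) for a,b>1 is (a−1)/(a+b−2) = 7.55/16.25 = 0.4646.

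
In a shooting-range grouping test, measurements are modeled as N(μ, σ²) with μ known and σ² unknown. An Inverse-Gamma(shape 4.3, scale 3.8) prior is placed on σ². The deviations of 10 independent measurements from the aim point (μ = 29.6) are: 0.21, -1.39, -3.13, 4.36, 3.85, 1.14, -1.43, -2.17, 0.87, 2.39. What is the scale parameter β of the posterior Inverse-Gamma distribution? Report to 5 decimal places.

33.86380

With known mean μ and an Inverse-Gamma(α, β) prior on σ², the Normal likelihood is conjugate: posterior is Inv-Gamma(α + n/2, β + Σ(xᵢ−μ)²/2).
Σ(xᵢ−μ)² = (0.21)² + (-1.39)² + (-3.13)² + (4.36)² + (3.85)² + (1.14)² + (-1.43)² + (-2.17)² + (0.87)² + (2.39)² = 60.1276.
Posterior: Inv-Gamma(4.3 + 10/2, 3.8 + 60.1276/2) = Inv-Gamma(9.30, 33.86380).
Posterior β = 33.86380.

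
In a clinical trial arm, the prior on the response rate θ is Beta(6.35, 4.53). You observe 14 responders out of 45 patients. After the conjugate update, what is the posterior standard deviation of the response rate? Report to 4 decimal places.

0.0638

The Beta prior is conjugate to a Binomial/Bernoulli likelihood; the update adds successes to α and failures to β.
Posterior: Beta(α+k, β+n−k) = Beta(6.35+14, 4.53+31) = Beta(20.35, 35.53).
Var = αβ/((α+β)²(α+β+1)) = 20.35·35.53/(55.88²·56.88) = 0.00407087; SD = √0.00407087 = 0.0638.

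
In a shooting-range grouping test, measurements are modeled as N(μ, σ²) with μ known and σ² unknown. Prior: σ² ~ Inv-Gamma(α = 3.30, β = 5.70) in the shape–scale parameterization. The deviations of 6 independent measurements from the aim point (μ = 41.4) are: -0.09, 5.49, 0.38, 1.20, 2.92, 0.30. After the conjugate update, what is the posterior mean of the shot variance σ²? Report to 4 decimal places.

4.8820

With known mean μ and an Inverse-Gamma(α, β) prior on σ², the Normal likelihood is conjugate: posterior is Inv-Gamma(α + n/2, β + Σ(xᵢ−μ)²/2).
Σ(xᵢ−μ)² = (-0.09)² + (5.49)² + (0.38)² + (1.20)² + (2.92)² + (0.30)² = 40.3490.
Posterior: Inv-Gamma(3.30 + 6/2, 5.70 + 40.3490/2) = Inv-Gamma(6.30, 25.87450).
E[σ²|data] = β/(α−1) = 25.87450/5.30 = 4.8820.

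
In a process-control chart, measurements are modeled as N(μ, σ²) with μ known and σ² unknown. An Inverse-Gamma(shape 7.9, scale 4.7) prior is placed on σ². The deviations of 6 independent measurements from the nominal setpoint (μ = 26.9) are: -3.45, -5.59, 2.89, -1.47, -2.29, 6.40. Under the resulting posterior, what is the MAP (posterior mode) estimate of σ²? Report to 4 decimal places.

4.5911

With known mean μ and an Inverse-Gamma(α, β) prior on σ², the Normal likelihood is conjugate: posterior is Inv-Gamma(α + n/2, β + Σ(xᵢ−μ)²/2).
Σ(xᵢ−μ)² = (-3.45)² + (-5.59)² + (2.89)² + (-1.47)² + (-2.29)² + (6.40)² = 99.8677.
Posterior: Inv-Gamma(7.9 + 6/2, 4.7 + 99.8677/2) = Inv-Gamma(10.90, 54.63385).
Mode = β/(α+1) = 54.63385/11.90 = 4.5911.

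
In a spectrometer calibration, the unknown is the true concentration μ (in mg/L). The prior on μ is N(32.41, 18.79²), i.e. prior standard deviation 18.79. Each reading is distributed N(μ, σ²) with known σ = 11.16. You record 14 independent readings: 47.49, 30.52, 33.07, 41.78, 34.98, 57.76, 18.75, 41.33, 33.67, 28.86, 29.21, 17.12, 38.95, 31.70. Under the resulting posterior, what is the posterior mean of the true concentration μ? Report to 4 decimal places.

34.6012

For Normal data with known variance σ², a Normal(μ₀, σ₀²) prior on μ is conjugate. Posterior precision = 1/σ₀² + n/σ²; posterior mean is the precision-weighted average of μ₀ and x̄.
Σxᵢ = 47.49 + 30.52 + 33.07 + 41.78 + 34.98 + 57.76 + 18.75 + 41.33 + 33.67 + 28.86 + 29.21 + 17.12 + 38.95 + 31.70 = 485.19, so n·x̄ = 485.19.
σ₀² = 18.79² = 353.0641, σ² = 11.16² = 124.5456; σ² + n·σ₀² = 124.5456 + 14·353.0641 = 5067.443.
Posterior mean = (μ₀/σ₀² + n·x̄/σ²)/(1/σ₀² + n/σ²) = (σ²·μ₀ + σ₀²·n·x̄)/(σ² + n·σ₀²) = (124.5456·32.41 + 353.0641·485.19)/5067.443 = 175339.693575/5067.443 = 34.6012.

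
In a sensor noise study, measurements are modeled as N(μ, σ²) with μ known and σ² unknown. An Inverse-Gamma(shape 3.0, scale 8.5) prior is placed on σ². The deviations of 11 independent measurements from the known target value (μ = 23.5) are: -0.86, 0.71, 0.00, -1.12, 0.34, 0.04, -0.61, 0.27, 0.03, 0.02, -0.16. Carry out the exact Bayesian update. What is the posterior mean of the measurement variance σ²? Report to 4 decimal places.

With known mean μ and an Inverse-Gamma(α, β) prior on σ², the Normal likelihood is conjugate: posterior is Inv-Gamma(α + n/2, β + Σ(xᵢ−μ)²/2).
Σ(xᵢ−μ)² = (-0.86)² + (0.71)² + (0.00)² + (-1.12)² + (0.34)² + (0.04)² + (-0.61)² + (0.27)² + (0.03)² + (0.02)² + (-0.16)² = 3.0872.
Posterior: Inv-Gamma(3.0 + 11/2, 8.5 + 3.0872/2) = Inv-Gamma(8.50, 10.04360).
E[σ²|data] = β/(α−1) = 10.04360/7.50 = 1.3391.

1.3391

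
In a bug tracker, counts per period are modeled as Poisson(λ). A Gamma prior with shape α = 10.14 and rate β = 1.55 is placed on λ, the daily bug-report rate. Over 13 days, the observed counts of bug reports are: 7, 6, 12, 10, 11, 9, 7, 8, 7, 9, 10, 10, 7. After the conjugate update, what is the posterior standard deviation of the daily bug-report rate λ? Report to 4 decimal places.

0.7627

With a Gamma(shape α, rate β) prior, the Poisson likelihood is conjugate: the posterior is Gamma(α + ΣXᵢ, β + n).
Sum of counts S = 113 over n = 13 days.
Posterior: Gamma(α+S, β+n) = Gamma(10.14+113, 1.55+13) = Gamma(123.14, 14.55).
SD = √α/β = √123.14/14.55 = 0.7627.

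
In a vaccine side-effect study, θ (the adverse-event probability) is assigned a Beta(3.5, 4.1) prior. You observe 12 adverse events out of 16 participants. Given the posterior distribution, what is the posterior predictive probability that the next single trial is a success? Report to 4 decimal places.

0.6568

The Beta prior is conjugate to a Binomial/Bernoulli likelihood; the update adds successes to α and failures to β.
Posterior: Beta(α+k, β+n−k) = Beta(3.5+12, 4.1+4) = Beta(15.5, 8.1).
For a single future Bernoulli trial, P(success | data) = α/(α+β) = 0.6568.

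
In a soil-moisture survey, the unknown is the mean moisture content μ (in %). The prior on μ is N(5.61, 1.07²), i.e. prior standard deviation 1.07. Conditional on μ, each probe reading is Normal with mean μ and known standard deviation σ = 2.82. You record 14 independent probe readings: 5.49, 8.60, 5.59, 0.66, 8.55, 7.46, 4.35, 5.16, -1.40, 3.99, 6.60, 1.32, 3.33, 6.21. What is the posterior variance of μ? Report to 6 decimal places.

For Normal data with known variance σ², a Normal(μ₀, σ₀²) prior on μ is conjugate. Posterior precision = 1/σ₀² + n/σ²; posterior mean is the precision-weighted average of μ₀ and x̄.
σ₀² = 1.07² = 1.1449, σ² = 2.82² = 7.9524; σ² + n·σ₀² = 7.9524 + 14·1.1449 = 23.981.
Posterior precision = 1/σ₀² + n/σ² = 1/1.1449 + 14/7.9524 = (σ² + n·σ₀²)/(σ₀²σ²) = 23.981/(1.1449·7.9524); posterior variance σₙ² = σ₀²σ²/(σ² + n·σ₀²) = 1.1449·7.9524/23.981 = 0.379663.

0.379663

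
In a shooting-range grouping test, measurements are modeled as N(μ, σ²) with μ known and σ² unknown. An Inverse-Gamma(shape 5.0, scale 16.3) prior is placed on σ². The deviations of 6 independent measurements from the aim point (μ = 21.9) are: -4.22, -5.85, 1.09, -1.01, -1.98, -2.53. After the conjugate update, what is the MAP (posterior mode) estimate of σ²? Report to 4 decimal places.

5.3978

With known mean μ and an Inverse-Gamma(α, β) prior on σ², the Normal likelihood is conjugate: posterior is Inv-Gamma(α + n/2, β + Σ(xᵢ−μ)²/2).
Σ(xᵢ−μ)² = (-4.22)² + (-5.85)² + (1.09)² + (-1.01)² + (-1.98)² + (-2.53)² = 64.5604.
Posterior: Inv-Gamma(5.0 + 6/2, 16.3 + 64.5604/2) = Inv-Gamma(8.00, 48.58020).
Mode = β/(α+1) = 48.58020/9.00 = 5.3978.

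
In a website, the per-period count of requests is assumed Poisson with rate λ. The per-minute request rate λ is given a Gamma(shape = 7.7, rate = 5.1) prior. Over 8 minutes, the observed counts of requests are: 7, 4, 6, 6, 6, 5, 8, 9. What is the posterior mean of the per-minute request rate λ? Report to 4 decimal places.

With a Gamma(shape α, rate β) prior, the Poisson likelihood is conjugate: the posterior is Gamma(α + ΣXᵢ, β + n).
Sum of counts S = 51 over n = 8 minutes.
Posterior: Gamma(α+S, β+n) = Gamma(7.7+51, 5.1+8) = Gamma(58.7, 13.1).
Posterior mean = α/β = 58.7/13.1 = 4.4809.

4.4809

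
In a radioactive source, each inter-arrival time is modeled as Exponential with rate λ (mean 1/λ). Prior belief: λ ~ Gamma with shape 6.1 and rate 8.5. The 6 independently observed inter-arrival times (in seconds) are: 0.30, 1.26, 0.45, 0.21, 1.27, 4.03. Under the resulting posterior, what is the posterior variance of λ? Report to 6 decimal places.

With a Gamma(shape α, rate β) prior on the exponential rate λ, the posterior after n observations with total T = Σxᵢ is Gamma(α+n, β+T).
Sum of observations T = 7.52 seconds; n = 6.
Posterior: Gamma(6.1+6, 8.5+7.52) = Gamma(12.1, 16.02).
Var = α/β² = 0.047148.

0.047148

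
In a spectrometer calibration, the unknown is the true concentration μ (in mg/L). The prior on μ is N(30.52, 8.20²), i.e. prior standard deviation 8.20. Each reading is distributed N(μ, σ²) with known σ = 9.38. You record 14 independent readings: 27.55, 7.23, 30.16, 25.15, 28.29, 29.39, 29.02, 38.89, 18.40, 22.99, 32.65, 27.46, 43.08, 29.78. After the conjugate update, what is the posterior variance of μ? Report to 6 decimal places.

5.747417

For Normal data with known variance σ², a Normal(μ₀, σ₀²) prior on μ is conjugate. Posterior precision = 1/σ₀² + n/σ²; posterior mean is the precision-weighted average of μ₀ and x̄.
σ₀² = 8.20² = 67.24, σ² = 9.38² = 87.9844; σ² + n·σ₀² = 87.9844 + 14·67.24 = 1029.3444.
Posterior precision = 1/σ₀² + n/σ² = 1/67.24 + 14/87.9844 = (σ² + n·σ₀²)/(σ₀²σ²) = 1029.3444/(67.24·87.9844); posterior variance σₙ² = σ₀²σ²/(σ² + n·σ₀²) = 67.24·87.9844/1029.3444 = 5.747417.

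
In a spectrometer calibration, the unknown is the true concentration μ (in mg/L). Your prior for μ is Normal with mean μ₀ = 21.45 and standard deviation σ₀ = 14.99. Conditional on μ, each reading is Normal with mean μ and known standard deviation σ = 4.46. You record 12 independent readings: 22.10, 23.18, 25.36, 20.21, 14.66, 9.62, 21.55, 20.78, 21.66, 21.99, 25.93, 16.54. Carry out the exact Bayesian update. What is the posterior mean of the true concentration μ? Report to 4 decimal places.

20.3068

For Normal data with known variance σ², a Normal(μ₀, σ₀²) prior on μ is conjugate. Posterior precision = 1/σ₀² + n/σ²; posterior mean is the precision-weighted average of μ₀ and x̄.
Σxᵢ = 22.10 + 23.18 + 25.36 + 20.21 + 14.66 + 9.62 + 21.55 + 20.78 + 21.66 + 21.99 + 25.93 + 16.54 = 243.58, so n·x̄ = 243.58.
σ₀² = 14.99² = 224.7001, σ² = 4.46² = 19.8916; σ² + n·σ₀² = 19.8916 + 12·224.7001 = 2716.2928.
Posterior mean = (μ₀/σ₀² + n·x̄/σ²)/(1/σ₀² + n/σ²) = (σ²·μ₀ + σ₀²·n·x̄)/(σ² + n·σ₀²) = (19.8916·21.45 + 224.7001·243.58)/2716.2928 = 55159.125178/2716.2928 = 20.3068.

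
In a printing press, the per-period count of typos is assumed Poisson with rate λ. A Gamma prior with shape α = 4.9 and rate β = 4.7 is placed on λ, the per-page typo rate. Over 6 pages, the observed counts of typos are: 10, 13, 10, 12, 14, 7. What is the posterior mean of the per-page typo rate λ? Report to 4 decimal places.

6.6262

With a Gamma(shape α, rate β) prior, the Poisson likelihood is conjugate: the posterior is Gamma(α + ΣXᵢ, β + n).
Sum of counts S = 66 over n = 6 pages.
Posterior: Gamma(α+S, β+n) = Gamma(4.9+66, 4.7+6) = Gamma(70.9, 10.7).
Posterior mean = α/β = 70.9/10.7 = 6.6262.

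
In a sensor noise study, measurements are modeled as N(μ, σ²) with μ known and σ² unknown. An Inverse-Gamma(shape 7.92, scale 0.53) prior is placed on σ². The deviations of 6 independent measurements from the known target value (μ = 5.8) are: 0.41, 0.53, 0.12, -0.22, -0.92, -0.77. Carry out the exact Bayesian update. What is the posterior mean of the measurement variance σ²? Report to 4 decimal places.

With known mean μ and an Inverse-Gamma(α, β) prior on σ², the Normal likelihood is conjugate: posterior is Inv-Gamma(α + n/2, β + Σ(xᵢ−μ)²/2).
Σ(xᵢ−μ)² = (0.41)² + (0.53)² + (0.12)² + (-0.22)² + (-0.92)² + (-0.77)² = 1.9511.
Posterior: Inv-Gamma(7.92 + 6/2, 0.53 + 1.9511/2) = Inv-Gamma(10.92, 1.50555).
E[σ²|data] = β/(α−1) = 1.50555/9.92 = 0.1518.

0.1518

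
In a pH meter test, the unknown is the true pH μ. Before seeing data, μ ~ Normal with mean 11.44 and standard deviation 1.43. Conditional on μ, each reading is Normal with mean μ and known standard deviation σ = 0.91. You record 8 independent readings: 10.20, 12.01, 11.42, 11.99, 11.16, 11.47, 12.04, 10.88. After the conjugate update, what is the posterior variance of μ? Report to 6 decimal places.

For Normal data with known variance σ², a Normal(μ₀, σ₀²) prior on μ is conjugate. Posterior precision = 1/σ₀² + n/σ²; posterior mean is the precision-weighted average of μ₀ and x̄.
σ₀² = 1.43² = 2.0449, σ² = 0.91² = 0.8281; σ² + n·σ₀² = 0.8281 + 8·2.0449 = 17.1873.
Posterior precision = 1/σ₀² + n/σ² = 1/2.0449 + 8/0.8281 = (σ² + n·σ₀²)/(σ₀²σ²) = 17.1873/(2.0449·0.8281); posterior variance σₙ² = σ₀²σ²/(σ² + n·σ₀²) = 2.0449·0.8281/17.1873 = 0.098525.

0.098525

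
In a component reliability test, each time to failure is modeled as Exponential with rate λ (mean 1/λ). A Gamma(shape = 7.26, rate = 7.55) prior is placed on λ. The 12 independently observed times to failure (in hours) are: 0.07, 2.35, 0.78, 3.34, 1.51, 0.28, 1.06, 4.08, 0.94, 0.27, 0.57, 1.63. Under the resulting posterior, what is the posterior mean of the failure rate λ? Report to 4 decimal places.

With a Gamma(shape α, rate β) prior on the exponential rate λ, the posterior after n observations with total T = Σxᵢ is Gamma(α+n, β+T).
Sum of observations T = 16.88 hours; n = 12.
Posterior: Gamma(7.26+12, 7.55+16.88) = Gamma(19.26, 24.43).
Posterior mean of λ = α/β = 19.26/24.43 = 0.7884.

0.7884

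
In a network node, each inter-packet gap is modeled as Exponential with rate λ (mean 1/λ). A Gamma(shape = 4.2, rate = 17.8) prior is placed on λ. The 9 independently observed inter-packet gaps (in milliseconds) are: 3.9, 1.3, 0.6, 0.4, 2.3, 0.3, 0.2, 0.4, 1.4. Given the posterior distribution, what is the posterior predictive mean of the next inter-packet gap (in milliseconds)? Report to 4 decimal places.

2.3443

With a Gamma(shape α, rate β) prior on the exponential rate λ, the posterior after n observations with total T = Σxᵢ is Gamma(α+n, β+T).
Sum of observations T = 10.8 milliseconds; n = 9.
Posterior: Gamma(4.2+9, 17.8+10.8) = Gamma(13.2, 28.6).
The predictive distribution for the next observation is Lomax; its mean is β/(α−1) = 28.6/12.2 = 2.3443.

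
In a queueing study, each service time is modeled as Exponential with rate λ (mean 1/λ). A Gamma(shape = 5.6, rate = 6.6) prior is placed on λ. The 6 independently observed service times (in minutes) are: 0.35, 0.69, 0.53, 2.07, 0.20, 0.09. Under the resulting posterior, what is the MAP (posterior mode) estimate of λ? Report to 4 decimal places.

1.0066

With a Gamma(shape α, rate β) prior on the exponential rate λ, the posterior after n observations with total T = Σxᵢ is Gamma(α+n, β+T).
Sum of observations T = 3.93 minutes; n = 6.
Posterior: Gamma(5.6+6, 6.6+3.93) = Gamma(11.6, 10.53).
Mode = (α−1)/β = 1.0066.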